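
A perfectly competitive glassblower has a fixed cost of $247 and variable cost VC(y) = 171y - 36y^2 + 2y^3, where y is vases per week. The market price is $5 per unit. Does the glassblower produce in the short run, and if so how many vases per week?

From TC, MC = TC'(y) = 171 - 72y + 6y^2 and AVC = VC/y = 171 - 36y + 2y^2.
The AVC parabola has its vertex at y = 36/4 = 9, where AVC = 171 - 36·9 + 2·9^2 = $9.
P = $5 lies below min AVC = $9; no output level covers variable cost.
The firm minimizes its loss by shutting down and losing only its fixed cost of $247.

Shut down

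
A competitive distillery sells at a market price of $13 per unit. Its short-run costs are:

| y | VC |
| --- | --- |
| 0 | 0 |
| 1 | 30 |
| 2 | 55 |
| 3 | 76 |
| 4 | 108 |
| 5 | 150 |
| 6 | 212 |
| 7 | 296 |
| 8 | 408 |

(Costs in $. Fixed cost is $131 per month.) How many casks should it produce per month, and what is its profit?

Tabulate TR − TC: y=0: -131; y=1: -148; y=2: -160; y=3: -168; y=4: -187; y=5: -216; y=6: -265; y=7: -336; y=8: -435.
Profit is highest at y = 0. Equivalently, the lowest AVC in the table is 76/3 ≈ $25.33 at y = 3, and P = $13 falls below it — price never covers variable cost, so the firm shuts down and loses only its fixed cost.

y = 0 (shut down); profit = -$131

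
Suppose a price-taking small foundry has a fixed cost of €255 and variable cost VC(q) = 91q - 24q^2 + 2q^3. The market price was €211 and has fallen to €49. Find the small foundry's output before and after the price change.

Output falls from 10 to 7

AVC = 91 - 24q + 2q^2, minimized at q = 6 where min AVC = €19. MC = 91 - 48q + 6q^2.
At P = €211 ≥ min AVC, set P = MC on the rising branch: q = 10.
At P = €49 ≥ min AVC, set P = MC: q = 7. The firm stays open but cuts output.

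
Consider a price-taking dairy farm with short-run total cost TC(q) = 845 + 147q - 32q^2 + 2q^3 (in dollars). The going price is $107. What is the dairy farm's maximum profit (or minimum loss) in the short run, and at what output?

Profit = -$45 at q = 10

AVC = 147 - 32q + 2q^2 has its minimum $19 at q = 8; price $107 clears that bar, so the firm operates.
With MC = 147 - 64q + 6q^2, P = MC on the upward-sloping part at q* = 10.
TR = 107·10 = 1070. TC = 845 + 270 = 1115. Profit = 1070 − 1115 = -$45.
Shutting down would mean losing the fixed cost of $845, so operating at a loss of $45 is better by $800.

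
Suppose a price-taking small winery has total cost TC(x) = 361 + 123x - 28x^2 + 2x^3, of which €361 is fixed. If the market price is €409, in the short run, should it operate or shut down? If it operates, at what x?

Variable cost is VC = 123x - 28x^2 + 2x^3, so AVC = VC/x = 123 - 28x + 2x^2 and MC = dTC/dx = 123 - 56x + 6x^2.
AVC is minimized where dAVC/dx = -28 + 4x = 0, at x = 7; min AVC = 123 - 28·7 + 2·7^2 = €25.
Since P = €409 ≥ min AVC = €25, price covers variable cost and the firm should produce.
Set P = MC: 409 = 123 - 56x + 6x^2 → -286 - 56x + 6x^2 = 0. The roots are x = -11/3 and x = 13; the profit-maximizing output is on the rising part of MC, so x* = 13.
Check: AVC at x = 13 is €97 ≤ P, so revenue covers variable cost.
Profit = P·x − TC = 409·13 − 1622 = €3695.

Produce at x = 13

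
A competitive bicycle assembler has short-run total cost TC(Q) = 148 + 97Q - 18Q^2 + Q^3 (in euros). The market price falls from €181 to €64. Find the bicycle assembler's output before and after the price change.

MC = 97 - 36Q + 3Q^2; the shutdown threshold is min AVC = €16 (at Q = 9).
With P = €181 above the shutdown price, P = MC gives Q = 14.
At P = €64 ≥ min AVC, set P = MC: Q = 11. The firm stays open but cuts output.

Output falls from 14 to 11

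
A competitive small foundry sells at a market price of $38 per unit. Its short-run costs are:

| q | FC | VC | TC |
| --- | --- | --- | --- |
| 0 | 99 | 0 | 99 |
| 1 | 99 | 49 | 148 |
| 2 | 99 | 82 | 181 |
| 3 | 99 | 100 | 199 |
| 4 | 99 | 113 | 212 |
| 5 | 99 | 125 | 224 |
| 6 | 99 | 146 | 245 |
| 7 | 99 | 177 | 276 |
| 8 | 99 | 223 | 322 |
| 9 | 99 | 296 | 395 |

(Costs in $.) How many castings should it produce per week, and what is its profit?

q = 7; profit = -$10

Profit at each row (π = 38q − TC): q=0: -99; q=1: -110; q=2: -105; q=3: -85; q=4: -60; q=5: -34; q=6: -17; q=7: -10; q=8: -18; q=9: -53.
Profit is maximized at q = 7. AVC there is 177/7 = $25.29 ≤ P, so producing beats shutting down (which would give -$99).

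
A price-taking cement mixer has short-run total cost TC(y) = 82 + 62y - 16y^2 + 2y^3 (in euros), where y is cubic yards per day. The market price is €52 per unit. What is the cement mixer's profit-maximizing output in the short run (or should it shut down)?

Produce at y = 5

Variable cost is VC = 62y - 16y^2 + 2y^3, so AVC = VC/y = 62 - 16y + 2y^2 and MC = dTC/dy = 62 - 32y + 6y^2.
The AVC parabola has its vertex at y = 16/4 = 4, where AVC = 62 - 16·4 + 2·4^2 = €30.
P = €52 exceeds min AVC = €30, so the firm stays open.
Set P = MC: 52 = 62 - 32y + 6y^2 → 10 - 32y + 6y^2 = 0. The roots are y = 1/3 and y = 5; the profit-maximizing output is on the rising part of MC, so y* = 5.
Check: AVC at y = 5 is €32 ≤ P, so revenue covers variable cost.
Profit = P·y − TC = 52·5 − 242 = €18.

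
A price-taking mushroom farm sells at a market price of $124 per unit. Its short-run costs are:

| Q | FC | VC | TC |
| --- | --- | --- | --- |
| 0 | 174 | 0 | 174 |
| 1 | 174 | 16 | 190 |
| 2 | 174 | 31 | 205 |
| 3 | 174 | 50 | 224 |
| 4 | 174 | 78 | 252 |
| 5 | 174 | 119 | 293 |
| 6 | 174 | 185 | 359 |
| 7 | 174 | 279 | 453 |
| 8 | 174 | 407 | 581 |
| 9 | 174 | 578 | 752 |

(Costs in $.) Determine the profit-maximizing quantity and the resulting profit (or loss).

Q = 7; profit = $415

Tabulate TR − TC: Q=0: -174; Q=1: -66; Q=2: 43; Q=3: 148; Q=4: 244; Q=5: 327; Q=6: 385; Q=7: 415; Q=8: 411; Q=9: 364.
Profit is maximized at Q = 7. AVC there is 279/7 = $39.86 ≤ P, so producing beats shutting down (which would give -$174).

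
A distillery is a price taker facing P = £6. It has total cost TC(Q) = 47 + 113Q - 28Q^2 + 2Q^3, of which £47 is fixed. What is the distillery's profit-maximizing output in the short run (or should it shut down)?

Variable cost is VC = 113Q - 28Q^2 + 2Q^3, so AVC = VC/Q = 113 - 28Q + 2Q^2 and MC = dTC/dQ = 113 - 56Q + 6Q^2.
AVC hits its minimum where MC = AVC, at Q = 7, giving min AVC = 113 - 28·7 + 2·7^2 = £15.
P = £6 lies below min AVC = £15; no output level covers variable cost.
The firm minimizes its loss by shutting down and losing only its fixed cost of £47.

Shut down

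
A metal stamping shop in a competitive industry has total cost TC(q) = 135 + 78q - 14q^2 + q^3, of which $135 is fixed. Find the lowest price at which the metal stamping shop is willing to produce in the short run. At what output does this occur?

The shutdown price is the minimum of AVC. VC = 78q - 14q^2 + q^3, so AVC = 78 - 14q + q^2.
At the minimum of AVC, MC = AVC. MC = 78 - 28q + 3q^2; setting MC = AVC gives 2q^2 - 14q = 0, so q = 7. min AVC = 29.
The firm shuts down for any P below $29.

$29 per unit, at q = 7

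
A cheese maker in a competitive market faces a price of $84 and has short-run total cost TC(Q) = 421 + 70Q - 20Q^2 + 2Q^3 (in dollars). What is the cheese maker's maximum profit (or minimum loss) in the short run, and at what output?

AVC = 70 - 20Q + 2Q^2 has its minimum $20 at Q = 5; price $84 clears that bar, so the firm operates.
MC = 70 - 40Q + 6Q^2. Setting P = MC and taking the root on the rising branch gives Q* = 7.
TR = 84·7 = 588. TC = 421 + 196 = 617. Profit = 588 − 617 = -$29.
By producing, the firm covers all variable cost plus $392 of fixed cost; shutting down would lose the full $421.

Profit = -$29 at Q = 7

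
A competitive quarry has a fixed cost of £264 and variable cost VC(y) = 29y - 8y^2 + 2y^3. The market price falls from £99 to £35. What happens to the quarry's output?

Output falls from 5 to 3

AVC = 29 - 8y + 2y^2, minimized at y = 2 where min AVC = £21. MC = 29 - 16y + 6y^2.
With P = £99 above the shutdown price, P = MC gives y = 5.
At P = £35 ≥ min AVC, set P = MC: y = 3. The firm stays open but cuts output.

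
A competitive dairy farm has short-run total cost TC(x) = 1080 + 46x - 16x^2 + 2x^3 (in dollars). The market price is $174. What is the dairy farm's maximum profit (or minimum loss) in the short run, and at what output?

AVC = 46 - 16x + 2x^2; min AVC = $14 at x = 4. Since P = $174 ≥ min AVC, the firm produces.
With MC = 46 - 32x + 6x^2, P = MC on the upward-sloping part at x* = 8.
TR = 174·8 = 1392. TC = 1080 + 368 = 1448. Profit = 1392 − 1448 = -$56.
That loss of $56 beats the $1080 the firm would lose by shutting down; producing recovers $1024 of fixed cost.

Profit = -$56 at x = 8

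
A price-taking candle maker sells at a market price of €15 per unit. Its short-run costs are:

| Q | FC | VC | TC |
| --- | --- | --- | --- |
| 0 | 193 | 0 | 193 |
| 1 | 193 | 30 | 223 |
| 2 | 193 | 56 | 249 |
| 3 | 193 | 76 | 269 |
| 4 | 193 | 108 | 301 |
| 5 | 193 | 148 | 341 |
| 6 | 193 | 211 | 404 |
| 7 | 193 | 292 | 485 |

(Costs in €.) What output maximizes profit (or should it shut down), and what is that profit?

Profit at each row (π = 15Q − TC): Q=0: -193; Q=1: -208; Q=2: -219; Q=3: -224; Q=4: -241; Q=5: -266; Q=6: -314; Q=7: -380.
Profit is highest at Q = 0. Equivalently, the lowest AVC in the table is 76/3 ≈ €25.33 at Q = 3, and P = €15 falls below it — price never covers variable cost, so the firm shuts down and loses only its fixed cost.

Q = 0 (shut down); profit = -€193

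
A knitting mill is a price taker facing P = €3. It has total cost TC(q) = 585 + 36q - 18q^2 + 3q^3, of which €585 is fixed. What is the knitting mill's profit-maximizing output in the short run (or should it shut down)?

Shut down

Variable cost is VC = 36q - 18q^2 + 3q^3, so AVC = VC/q = 36 - 18q + 3q^2 and MC = dTC/dq = 36 - 36q + 9q^2.
The AVC parabola has its vertex at q = 18/6 = 3, where AVC = 36 - 18·3 + 3·3^2 = €9.
With P < min AVC (€3 < €9), every unit sold adds to the loss.
Shutting down limits the loss to fixed cost, €585.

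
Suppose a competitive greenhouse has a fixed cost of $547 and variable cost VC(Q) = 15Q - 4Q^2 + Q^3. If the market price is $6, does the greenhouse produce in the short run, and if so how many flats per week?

Shut down

Strip out fixed cost: VC = 15Q - 4Q^2 + Q^3. Then AVC = 15 - 4Q + Q^2 and MC = 15 - 8Q + 3Q^2.
AVC is minimized where dAVC/dQ = -4 + 2Q = 0, at Q = 2; min AVC = 15 - 4·2 + 2^2 = $11.
With P < min AVC ($6 < $11), every unit sold adds to the loss.
The firm minimizes its loss by shutting down and losing only its fixed cost of $547.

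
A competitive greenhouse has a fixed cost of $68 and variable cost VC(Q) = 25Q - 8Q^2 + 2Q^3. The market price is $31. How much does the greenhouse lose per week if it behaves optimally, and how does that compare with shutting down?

Profit = -$32 at Q = 3

AVC = 25 - 8Q + 2Q^2 has its minimum $17 at Q = 2; price $31 clears that bar, so the firm operates.
With MC = 25 - 16Q + 6Q^2, P = MC on the upward-sloping part at Q* = 3.
TR = 31·3 = 93. TC = 68 + 57 = 125. Profit = 93 − 125 = -$32.
Shutting down would mean losing the fixed cost of $68, so operating at a loss of $32 is better by $36.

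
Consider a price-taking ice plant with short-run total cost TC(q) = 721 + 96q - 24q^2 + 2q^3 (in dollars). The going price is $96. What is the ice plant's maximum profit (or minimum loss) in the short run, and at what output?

Profit = -$209 at q = 8

AVC = 96 - 24q + 2q^2 has its minimum $24 at q = 6; price $96 clears that bar, so the firm operates.
MC = 96 - 48q + 6q^2. Setting P = MC and taking the root on the rising branch gives q* = 8.
TR = 96·8 = 768. TC = 721 + 256 = 977. Profit = 768 − 977 = -$209.
By producing, the firm covers all variable cost plus $512 of fixed cost; shutting down would lose the full $721.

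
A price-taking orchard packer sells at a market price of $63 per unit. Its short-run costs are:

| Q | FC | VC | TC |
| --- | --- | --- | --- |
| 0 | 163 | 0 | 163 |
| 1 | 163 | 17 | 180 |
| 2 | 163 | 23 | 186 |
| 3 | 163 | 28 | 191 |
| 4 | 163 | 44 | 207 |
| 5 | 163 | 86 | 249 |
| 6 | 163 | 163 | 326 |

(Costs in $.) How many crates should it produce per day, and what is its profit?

Q = 5; profit = $66

Tabulate TR − TC: Q=0: -163; Q=1: -117; Q=2: -60; Q=3: -2; Q=4: 45; Q=5: 66; Q=6: 52.
Profit is maximized at Q = 5. AVC there is 86/5 = $17.20 ≤ P, so producing beats shutting down (which would give -$163).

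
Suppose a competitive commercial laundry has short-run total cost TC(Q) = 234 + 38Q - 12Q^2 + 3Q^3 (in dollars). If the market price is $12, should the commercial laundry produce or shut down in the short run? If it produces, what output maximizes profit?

Shut down

Strip out fixed cost: VC = 38Q - 12Q^2 + 3Q^3. Then AVC = 38 - 12Q + 3Q^2 and MC = 38 - 24Q + 9Q^2.
AVC is minimized where dAVC/dQ = -12 + 6Q = 0, at Q = 2; min AVC = 38 - 12·2 + 3·2^2 = $26.
P = $12 lies below min AVC = $26; no output level covers variable cost.
The firm minimizes its loss by shutting down and losing only its fixed cost of $234.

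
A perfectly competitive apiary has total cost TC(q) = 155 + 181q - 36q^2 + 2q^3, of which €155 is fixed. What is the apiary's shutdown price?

€19 per unit

Short-run supply begins at min AVC. From VC = 181q - 36q^2 + 2q^3, AVC = 181 - 36q + 2q^2.
dAVC/dq = -36 + 4q = 0 gives q = 9. min AVC = 181 - 36·9 + 2·9^2 = 19.
For P < €19 the firm produces nothing.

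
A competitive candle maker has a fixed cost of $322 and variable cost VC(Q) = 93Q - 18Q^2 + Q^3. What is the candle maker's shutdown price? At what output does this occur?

$12 per unit, at Q = 9

Short-run supply begins at min AVC. From VC = 93Q - 18Q^2 + Q^3, AVC = 93 - 18Q + Q^2.
At the minimum of AVC, MC = AVC. MC = 93 - 36Q + 3Q^2; setting MC = AVC gives 2Q^2 - 18Q = 0, so Q = 9. min AVC = 12.
The firm shuts down for any P below $12.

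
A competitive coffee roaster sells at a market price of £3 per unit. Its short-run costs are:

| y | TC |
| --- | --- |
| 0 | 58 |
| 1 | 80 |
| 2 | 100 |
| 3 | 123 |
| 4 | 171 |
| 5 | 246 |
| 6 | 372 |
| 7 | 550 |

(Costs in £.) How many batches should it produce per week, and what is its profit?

y = 0 (shut down); profit = -£58

Tabulate TR − TC: y=0: -58; y=1: -77; y=2: -94; y=3: -114; y=4: -159; y=5: -231; y=6: -354; y=7: -529.
Profit is highest at y = 0. Equivalently, the lowest AVC in the table is 42/2 ≈ £21 at y = 2, and P = £3 falls below it — price never covers variable cost, so the firm shuts down and loses only its fixed cost.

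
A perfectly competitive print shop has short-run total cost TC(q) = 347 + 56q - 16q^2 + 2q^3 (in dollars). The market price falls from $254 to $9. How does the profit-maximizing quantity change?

AVC = 56 - 16q + 2q^2, minimized at q = 4 where min AVC = $24. MC = 56 - 32q + 6q^2.
At P = $254 ≥ min AVC, set P = MC on the rising branch: q = 9.
At P = $9 < min AVC = $24, price no longer covers variable cost at any output, so the firm shuts down: q = 0.

Output falls from 9 to 0 (the firm shuts down)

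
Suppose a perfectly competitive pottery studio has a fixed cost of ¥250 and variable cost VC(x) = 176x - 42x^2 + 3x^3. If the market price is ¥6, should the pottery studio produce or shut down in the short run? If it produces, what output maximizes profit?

Strip out fixed cost: VC = 176x - 42x^2 + 3x^3. Then AVC = 176 - 42x + 3x^2 and MC = 176 - 84x + 9x^2.
AVC hits its minimum where MC = AVC, at x = 7, giving min AVC = 176 - 42·7 + 3·7^2 = ¥29.
Since P = ¥6 < min AVC = ¥29, price fails to cover variable cost at any output.
Best response: produce nothing and absorb the ¥250 fixed cost.

Shut down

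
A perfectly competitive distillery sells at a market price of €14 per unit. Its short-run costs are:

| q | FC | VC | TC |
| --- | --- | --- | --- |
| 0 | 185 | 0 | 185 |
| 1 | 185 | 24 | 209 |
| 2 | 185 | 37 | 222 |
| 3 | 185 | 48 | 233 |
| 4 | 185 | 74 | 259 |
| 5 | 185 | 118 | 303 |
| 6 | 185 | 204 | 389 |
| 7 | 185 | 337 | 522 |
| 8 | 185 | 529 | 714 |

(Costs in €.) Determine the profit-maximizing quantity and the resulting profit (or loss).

q = 0 (shut down); profit = -€185

Compute π = P·q − TC at each output: q=0: -185; q=1: -195; q=2: -194; q=3: -191; q=4: -203; q=5: -233; q=6: -305; q=7: -424; q=8: -602.
Profit is highest at q = 0. Equivalently, the lowest AVC in the table is 48/3 ≈ €16 at q = 3, and P = €14 falls below it — price never covers variable cost, so the firm shuts down and loses only its fixed cost.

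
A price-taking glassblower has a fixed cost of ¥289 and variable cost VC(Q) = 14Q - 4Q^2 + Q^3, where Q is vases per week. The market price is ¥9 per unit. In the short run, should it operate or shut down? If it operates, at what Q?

Strip out fixed cost: VC = 14Q - 4Q^2 + Q^3. Then AVC = 14 - 4Q + Q^2 and MC = 14 - 8Q + 3Q^2.
AVC hits its minimum where MC = AVC, at Q = 2, giving min AVC = 14 - 4·2 + 2^2 = ¥10.
Since P = ¥9 < min AVC = ¥10, price fails to cover variable cost at any output.
Best response: produce nothing and absorb the ¥289 fixed cost.

Shut down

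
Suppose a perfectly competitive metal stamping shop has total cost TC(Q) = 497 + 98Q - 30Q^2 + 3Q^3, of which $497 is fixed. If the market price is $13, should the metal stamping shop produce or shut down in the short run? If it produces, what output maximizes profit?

Shut down

Strip out fixed cost: VC = 98Q - 30Q^2 + 3Q^3. Then AVC = 98 - 30Q + 3Q^2 and MC = 98 - 60Q + 9Q^2.
AVC is minimized where dAVC/dQ = -30 + 6Q = 0, at Q = 5; min AVC = 98 - 30·5 + 3·5^2 = $23.
With P < min AVC ($13 < $23), every unit sold adds to the loss.
The firm minimizes its loss by shutting down and losing only its fixed cost of $497.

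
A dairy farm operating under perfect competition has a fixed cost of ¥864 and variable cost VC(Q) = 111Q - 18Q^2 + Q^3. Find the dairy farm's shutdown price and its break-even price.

Shutdown price = ¥30; break-even price = ¥111

Shutdown price = min AVC. AVC = 111 - 18Q + Q^2, with vertex at Q = 9 and minimum ¥30.
ATC = 864/Q + 111 - 18Q + Q^2. Setting dATC/dQ = −864/Q^2 − 18 + 2Q = 0 gives Q = 12 (since 2·12^3 − 18·12^2 = 864).
min ATC = 864/12 + 111 − 18·12 + 12^2 = ¥111. That is the break-even price.
For ¥30 ≤ P < ¥111 the firm produces at a loss; below ¥30 it shuts down.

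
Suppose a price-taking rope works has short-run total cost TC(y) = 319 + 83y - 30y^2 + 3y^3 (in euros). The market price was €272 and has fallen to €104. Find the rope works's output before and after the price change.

Output falls from 9 to 7

AVC = 83 - 30y + 3y^2, minimized at y = 5 where min AVC = €8. MC = 83 - 60y + 9y^2.
With P = €272 above the shutdown price, P = MC gives y = 9.
At P = €104 ≥ min AVC, set P = MC: y = 7. The firm stays open but cuts output.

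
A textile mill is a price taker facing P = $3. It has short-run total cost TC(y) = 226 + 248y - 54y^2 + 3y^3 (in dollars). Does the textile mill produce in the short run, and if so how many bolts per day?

Shut down

From TC, MC = TC'(y) = 248 - 108y + 9y^2 and AVC = VC/y = 248 - 54y + 3y^2.
AVC hits its minimum where MC = AVC, at y = 9, giving min AVC = 248 - 54·9 + 3·9^2 = $5.
P = $3 lies below min AVC = $5; no output level covers variable cost.
The firm minimizes its loss by shutting down and losing only its fixed cost of $226.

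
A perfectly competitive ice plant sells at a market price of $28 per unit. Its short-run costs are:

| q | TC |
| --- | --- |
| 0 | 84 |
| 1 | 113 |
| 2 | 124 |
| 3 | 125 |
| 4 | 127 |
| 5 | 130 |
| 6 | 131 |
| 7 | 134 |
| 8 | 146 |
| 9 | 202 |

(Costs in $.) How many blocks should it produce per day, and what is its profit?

Compute π = P·q − TC at each output: q=0: -84; q=1: -85; q=2: -68; q=3: -41; q=4: -15; q=5: 10; q=6: 37; q=7: 62; q=8: 78; q=9: 50.
Profit is maximized at q = 8. AVC there is 62/8 = $7.75 ≤ P, so producing beats shutting down (which would give -$84).

q = 8; profit = $78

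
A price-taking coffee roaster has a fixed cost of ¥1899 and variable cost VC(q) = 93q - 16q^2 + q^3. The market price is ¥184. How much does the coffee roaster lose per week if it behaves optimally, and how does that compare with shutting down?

Profit = -¥209 at q = 13

AVC = 93 - 16q + q^2; min AVC = ¥29 at q = 8. Since P = ¥184 ≥ min AVC, the firm produces.
With MC = 93 - 32q + 3q^2, P = MC on the upward-sloping part at q* = 13.
TR = 184·13 = 2392. TC = 1899 + 702 = 2601. Profit = 2392 − 2601 = -¥209.
Shutting down would mean losing the fixed cost of ¥1899, so operating at a loss of ¥209 is better by ¥1690.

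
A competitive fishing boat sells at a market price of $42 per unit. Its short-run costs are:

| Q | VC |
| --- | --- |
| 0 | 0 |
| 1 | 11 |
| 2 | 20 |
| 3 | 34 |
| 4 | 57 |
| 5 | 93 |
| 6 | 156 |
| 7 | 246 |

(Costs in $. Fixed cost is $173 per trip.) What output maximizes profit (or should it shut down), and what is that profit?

Q = 5; profit = -$56

Profit at each row (π = 42Q − TC): Q=0: -173; Q=1: -142; Q=2: -109; Q=3: -81; Q=4: -62; Q=5: -56; Q=6: -77; Q=7: -125.
Profit is maximized at Q = 5. AVC there is 93/5 = $18.60 ≤ P, so producing beats shutting down (which would give -$173).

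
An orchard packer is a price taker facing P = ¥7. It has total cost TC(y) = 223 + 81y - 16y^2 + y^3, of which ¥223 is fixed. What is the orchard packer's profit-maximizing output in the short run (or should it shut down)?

Strip out fixed cost: VC = 81y - 16y^2 + y^3. Then AVC = 81 - 16y + y^2 and MC = 81 - 32y + 3y^2.
AVC hits its minimum where MC = AVC, at y = 8, giving min AVC = 81 - 16·8 + 8^2 = ¥17.
P = ¥7 lies below min AVC = ¥17; no output level covers variable cost.
Best response: produce nothing and absorb the ¥223 fixed cost.

Shut down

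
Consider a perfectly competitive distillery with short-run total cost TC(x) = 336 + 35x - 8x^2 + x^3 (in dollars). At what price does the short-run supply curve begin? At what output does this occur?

$19 per unit, at x = 4

The shutdown price is the minimum of AVC. VC = 35x - 8x^2 + x^3, so AVC = 35 - 8x + x^2.
dAVC/dx = -8 + 2x = 0 gives x = 4. min AVC = 35 - 8·4 + 4^2 = 19.
The firm shuts down for any P below $19.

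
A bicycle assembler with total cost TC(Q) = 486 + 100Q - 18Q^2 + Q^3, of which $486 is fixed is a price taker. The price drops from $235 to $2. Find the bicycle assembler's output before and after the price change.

Output falls from 15 to 0 (the firm shuts down)

AVC = 100 - 18Q + Q^2, minimized at Q = 9 where min AVC = $19. MC = 100 - 36Q + 3Q^2.
At P = $235 ≥ min AVC, set P = MC on the rising branch: Q = 15.
At P = $2 < min AVC = $19, price no longer covers variable cost at any output, so the firm shuts down: Q = 0.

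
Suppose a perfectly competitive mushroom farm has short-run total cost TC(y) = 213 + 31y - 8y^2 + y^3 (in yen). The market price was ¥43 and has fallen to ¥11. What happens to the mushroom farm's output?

Output falls from 6 to 0 (the firm shuts down)

MC = 31 - 16y + 3y^2; the shutdown threshold is min AVC = ¥15 (at y = 4).
With P = ¥43 above the shutdown price, P = MC gives y = 6.
At P = ¥11 < min AVC = ¥15, price no longer covers variable cost at any output, so the firm shuts down: y = 0.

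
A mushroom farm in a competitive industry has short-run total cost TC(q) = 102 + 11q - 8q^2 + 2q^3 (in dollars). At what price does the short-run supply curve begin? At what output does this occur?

$3 per unit, at q = 2

The firm shuts down when price falls below the minimum of average variable cost. AVC = VC/q = 11 - 8q + 2q^2.
dAVC/dq = -8 + 4q = 0 gives q = 2. min AVC = 11 - 8·2 + 2·2^2 = 3.
So the shutdown price is $3.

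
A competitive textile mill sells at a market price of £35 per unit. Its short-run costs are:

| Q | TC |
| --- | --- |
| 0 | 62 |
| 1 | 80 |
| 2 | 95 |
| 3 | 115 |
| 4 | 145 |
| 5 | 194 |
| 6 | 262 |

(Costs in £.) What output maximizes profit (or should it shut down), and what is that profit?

Compute π = P·Q − TC at each output: Q=0: -62; Q=1: -45; Q=2: -25; Q=3: -10; Q=4: -5; Q=5: -19; Q=6: -52.
Profit is maximized at Q = 4. AVC there is 83/4 = £20.75 ≤ P, so producing beats shutting down (which would give -£62).

Q = 4; profit = -£5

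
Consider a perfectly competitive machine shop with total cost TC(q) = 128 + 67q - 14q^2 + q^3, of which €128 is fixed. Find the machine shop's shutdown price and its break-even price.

Shutdown price = min AVC. AVC = 67 - 14q + q^2, with vertex at q = 7 and minimum €18.
ATC = 128/q + 67 - 14q + q^2. Setting dATC/dq = −128/q^2 − 14 + 2q = 0 gives q = 8 (since 2·8^3 − 14·8^2 = 128).
min ATC = 128/8 + 67 − 14·8 + 8^2 = €35. That is the break-even price.
For €18 ≤ P < €35 the firm produces at a loss; below €18 it shuts down.

Shutdown price = €18; break-even price = €35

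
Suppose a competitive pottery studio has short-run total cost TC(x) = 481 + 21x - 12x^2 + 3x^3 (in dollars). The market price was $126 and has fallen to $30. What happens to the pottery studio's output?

Output falls from 5 to 3

MC = 21 - 24x + 9x^2; the shutdown threshold is min AVC = $9 (at x = 2).
At P = $126 ≥ min AVC, set P = MC on the rising branch: x = 5.
At P = $30 ≥ min AVC, set P = MC: x = 3. The firm stays open but cuts output.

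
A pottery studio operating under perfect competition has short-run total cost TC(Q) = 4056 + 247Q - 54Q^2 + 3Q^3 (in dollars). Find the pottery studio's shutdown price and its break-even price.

Shutdown price = min AVC. AVC = 247 - 54Q + 3Q^2, with vertex at Q = 9 and minimum $4.
ATC = 4056/Q + 247 - 54Q + 3Q^2. Setting dATC/dQ = −4056/Q^2 − 54 + 6Q = 0 gives Q = 13 (since 6·13^3 − 54·13^2 = 4056).
min ATC = 4056/13 + 247 − 54·13 + 3·13^2 = $364. That is the break-even price.
Between these two prices the firm operates at a loss; above $364 it earns a profit.

Shutdown price = $4; break-even price = $364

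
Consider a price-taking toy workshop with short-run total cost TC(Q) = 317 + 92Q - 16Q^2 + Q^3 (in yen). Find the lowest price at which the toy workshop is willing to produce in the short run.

¥28 per unit

The shutdown price is the minimum of AVC. VC = 92Q - 16Q^2 + Q^3, so AVC = 92 - 16Q + Q^2.
dAVC/dQ = -16 + 2Q = 0 gives Q = 8. min AVC = 92 - 16·8 + 8^2 = 28.
The firm shuts down for any P below ¥28.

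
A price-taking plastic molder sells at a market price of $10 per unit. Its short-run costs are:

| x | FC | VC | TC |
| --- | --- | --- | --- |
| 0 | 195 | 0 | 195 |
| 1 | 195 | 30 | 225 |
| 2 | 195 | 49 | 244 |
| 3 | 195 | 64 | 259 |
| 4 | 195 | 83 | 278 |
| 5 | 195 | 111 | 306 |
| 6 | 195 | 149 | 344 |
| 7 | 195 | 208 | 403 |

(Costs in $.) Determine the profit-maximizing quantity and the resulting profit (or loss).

Compute π = P·x − TC at each output: x=0: -195; x=1: -215; x=2: -224; x=3: -229; x=4: -238; x=5: -256; x=6: -284; x=7: -333.
Profit is highest at x = 0. Equivalently, the lowest AVC in the table is 83/4 ≈ $20.75 at x = 4, and P = $10 falls below it — price never covers variable cost, so the firm shuts down and loses only its fixed cost.

x = 0 (shut down); profit = -$195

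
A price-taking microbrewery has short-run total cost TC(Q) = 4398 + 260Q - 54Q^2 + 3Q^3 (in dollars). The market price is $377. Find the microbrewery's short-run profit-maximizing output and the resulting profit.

Profit = -$342 at Q = 13

AVC = 260 - 54Q + 3Q^2 has its minimum $17 at Q = 9; price $377 clears that bar, so the firm operates.
With MC = 260 - 108Q + 9Q^2, P = MC on the upward-sloping part at Q* = 13.
TR = 377·13 = 4901. TC = 4398 + 845 = 5243. Profit = 4901 − 5243 = -$342.
That loss of $342 beats the $4398 the firm would lose by shutting down; producing recovers $4056 of fixed cost.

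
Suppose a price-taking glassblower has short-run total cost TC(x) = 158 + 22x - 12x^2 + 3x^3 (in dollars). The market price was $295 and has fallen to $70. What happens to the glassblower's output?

AVC = 22 - 12x + 3x^2, minimized at x = 2 where min AVC = $10. MC = 22 - 24x + 9x^2.
With P = $295 above the shutdown price, P = MC gives x = 7.
At P = $70 ≥ min AVC, set P = MC: x = 4. The firm stays open but cuts output.

Output falls from 7 to 4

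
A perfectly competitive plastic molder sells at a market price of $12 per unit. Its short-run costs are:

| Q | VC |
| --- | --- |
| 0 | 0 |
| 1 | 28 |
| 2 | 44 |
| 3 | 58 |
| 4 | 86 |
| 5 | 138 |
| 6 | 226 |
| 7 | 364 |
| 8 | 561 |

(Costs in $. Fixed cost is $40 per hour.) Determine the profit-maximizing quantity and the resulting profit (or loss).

Q = 0 (shut down); profit = -$40

Compute π = P·Q − TC at each output: Q=0: -40; Q=1: -56; Q=2: -60; Q=3: -62; Q=4: -78; Q=5: -118; Q=6: -194; Q=7: -320; Q=8: -505.
Profit is highest at Q = 0. Equivalently, the lowest AVC in the table is 58/3 ≈ $19.33 at Q = 3, and P = $12 falls below it — price never covers variable cost, so the firm shuts down and loses only its fixed cost.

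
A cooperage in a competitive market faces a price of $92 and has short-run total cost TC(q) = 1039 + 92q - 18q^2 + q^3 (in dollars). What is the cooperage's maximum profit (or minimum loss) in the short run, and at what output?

Profit = -$175 at q = 12

AVC = 92 - 18q + q^2; min AVC = $11 at q = 9. Since P = $92 ≥ min AVC, the firm produces.
With MC = 92 - 36q + 3q^2, P = MC on the upward-sloping part at q* = 12.
TR = 92·12 = 1104. TC = 1039 + 240 = 1279. Profit = 1104 − 1279 = -$175.
That loss of $175 beats the $1039 the firm would lose by shutting down; producing recovers $864 of fixed cost.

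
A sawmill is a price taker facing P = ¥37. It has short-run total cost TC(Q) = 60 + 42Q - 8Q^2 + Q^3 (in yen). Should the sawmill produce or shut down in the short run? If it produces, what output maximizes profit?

Variable cost is VC = 42Q - 8Q^2 + Q^3, so AVC = VC/Q = 42 - 8Q + Q^2 and MC = dTC/dQ = 42 - 16Q + 3Q^2.
AVC hits its minimum where MC = AVC, at Q = 4, giving min AVC = 42 - 8·4 + 4^2 = ¥26.
Because ¥37 ≥ ¥26, revenue can cover variable cost; the firm operates.
P = MC gives 5 - 16Q + 3Q^2 = 0, with roots 1/3 and 5. Take the larger (rising MC): Q* = 5.
Check: AVC at Q = 5 is ¥27 ≤ P, so revenue covers variable cost.
Profit = P·Q − TC = 37·5 − 195 = -¥10, a loss, but smaller than the ¥60 fixed cost the firm would lose by shutting down.

Produce at Q = 5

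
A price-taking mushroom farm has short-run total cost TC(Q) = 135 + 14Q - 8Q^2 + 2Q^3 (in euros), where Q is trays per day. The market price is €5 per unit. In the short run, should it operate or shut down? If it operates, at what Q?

Shut down

Variable cost is VC = 14Q - 8Q^2 + 2Q^3, so AVC = VC/Q = 14 - 8Q + 2Q^2 and MC = dTC/dQ = 14 - 16Q + 6Q^2.
AVC is minimized where dAVC/dQ = -8 + 4Q = 0, at Q = 2; min AVC = 14 - 8·2 + 2·2^2 = €6.
Since P = €5 < min AVC = €6, price fails to cover variable cost at any output.
The firm minimizes its loss by shutting down and losing only its fixed cost of €135.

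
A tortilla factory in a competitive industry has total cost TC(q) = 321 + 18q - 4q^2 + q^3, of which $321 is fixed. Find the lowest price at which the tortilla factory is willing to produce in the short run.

$14 per unit

Short-run supply begins at min AVC. From VC = 18q - 4q^2 + q^3, AVC = 18 - 4q + q^2.
At the minimum of AVC, MC = AVC. MC = 18 - 8q + 3q^2; setting MC = AVC gives 2q^2 - 4q = 0, so q = 2. min AVC = 14.
The firm shuts down for any P below $14.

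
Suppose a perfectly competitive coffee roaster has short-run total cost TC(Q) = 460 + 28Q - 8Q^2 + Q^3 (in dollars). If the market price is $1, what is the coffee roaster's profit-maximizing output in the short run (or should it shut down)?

Shut down

Strip out fixed cost: VC = 28Q - 8Q^2 + Q^3. Then AVC = 28 - 8Q + Q^2 and MC = 28 - 16Q + 3Q^2.
The AVC parabola has its vertex at Q = 8/2 = 4, where AVC = 28 - 8·4 + 4^2 = $12.
Since P = $1 < min AVC = $12, price fails to cover variable cost at any output.
The firm minimizes its loss by shutting down and losing only its fixed cost of $460.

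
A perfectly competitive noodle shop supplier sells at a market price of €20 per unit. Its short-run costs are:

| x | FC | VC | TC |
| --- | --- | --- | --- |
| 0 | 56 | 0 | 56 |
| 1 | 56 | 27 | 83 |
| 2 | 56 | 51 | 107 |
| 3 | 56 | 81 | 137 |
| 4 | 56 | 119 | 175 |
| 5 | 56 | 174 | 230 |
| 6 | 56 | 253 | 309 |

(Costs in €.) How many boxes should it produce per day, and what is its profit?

Profit at each row (π = 20x − TC): x=0: -56; x=1: -63; x=2: -67; x=3: -77; x=4: -95; x=5: -130; x=6: -189.
Profit is highest at x = 0. Equivalently, the lowest AVC in the table is 51/2 ≈ €25.50 at x = 2, and P = €20 falls below it — price never covers variable cost, so the firm shuts down and loses only its fixed cost.

x = 0 (shut down); profit = -€56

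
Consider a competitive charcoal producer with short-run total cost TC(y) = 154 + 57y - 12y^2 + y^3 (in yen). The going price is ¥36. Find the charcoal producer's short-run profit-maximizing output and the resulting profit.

Profit = -¥56 at y = 7

AVC = 57 - 12y + y^2 has its minimum ¥21 at y = 6; price ¥36 clears that bar, so the firm operates.
With MC = 57 - 24y + 3y^2, P = MC on the upward-sloping part at y* = 7.
TR = 36·7 = 252. TC = 154 + 154 = 308. Profit = 252 − 308 = -¥56.
That loss of ¥56 beats the ¥154 the firm would lose by shutting down; producing recovers ¥98 of fixed cost.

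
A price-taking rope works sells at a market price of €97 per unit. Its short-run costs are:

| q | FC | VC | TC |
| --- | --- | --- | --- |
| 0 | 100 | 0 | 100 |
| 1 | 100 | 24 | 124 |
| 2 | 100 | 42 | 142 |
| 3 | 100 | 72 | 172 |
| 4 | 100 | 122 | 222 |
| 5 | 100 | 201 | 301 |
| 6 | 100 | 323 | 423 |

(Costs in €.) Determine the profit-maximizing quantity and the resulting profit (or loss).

q = 5; profit = €184

Tabulate TR − TC: q=0: -100; q=1: -27; q=2: 52; q=3: 119; q=4: 166; q=5: 184; q=6: 159.
Profit is maximized at q = 5. AVC there is 201/5 = €40.20 ≤ P, so producing beats shutting down (which would give -€100).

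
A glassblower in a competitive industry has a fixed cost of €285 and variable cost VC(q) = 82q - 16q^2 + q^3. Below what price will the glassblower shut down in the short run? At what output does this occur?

The firm shuts down when price falls below the minimum of average variable cost. AVC = VC/q = 82 - 16q + q^2.
At the minimum of AVC, MC = AVC. MC = 82 - 32q + 3q^2; setting MC = AVC gives 2q^2 - 16q = 0, so q = 8. min AVC = 18.
For P < €18 the firm produces nothing.

€18 per unit, at q = 8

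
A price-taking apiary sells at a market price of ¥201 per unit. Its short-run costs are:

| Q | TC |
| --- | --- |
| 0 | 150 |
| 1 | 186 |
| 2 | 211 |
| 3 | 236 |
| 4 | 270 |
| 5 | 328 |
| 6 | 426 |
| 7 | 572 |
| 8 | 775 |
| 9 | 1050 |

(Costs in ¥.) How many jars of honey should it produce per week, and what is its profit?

Compute π = P·Q − TC at each output: Q=0: -150; Q=1: 15; Q=2: 191; Q=3: 367; Q=4: 534; Q=5: 677; Q=6: 780; Q=7: 835; Q=8: 833; Q=9: 759.
Profit is maximized at Q = 7. AVC there is 422/7 = ¥60.29 ≤ P, so producing beats shutting down (which would give -¥150).

Q = 7; profit = ¥835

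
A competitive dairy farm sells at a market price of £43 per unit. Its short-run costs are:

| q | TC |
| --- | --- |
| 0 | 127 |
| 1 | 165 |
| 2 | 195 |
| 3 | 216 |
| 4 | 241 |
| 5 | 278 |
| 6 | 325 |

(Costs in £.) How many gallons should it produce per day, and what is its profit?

Compute π = P·q − TC at each output: q=0: -127; q=1: -122; q=2: -109; q=3: -87; q=4: -69; q=5: -63; q=6: -67.
Profit is maximized at q = 5. AVC there is 151/5 = £30.20 ≤ P, so producing beats shutting down (which would give -£127).

q = 5; profit = -£63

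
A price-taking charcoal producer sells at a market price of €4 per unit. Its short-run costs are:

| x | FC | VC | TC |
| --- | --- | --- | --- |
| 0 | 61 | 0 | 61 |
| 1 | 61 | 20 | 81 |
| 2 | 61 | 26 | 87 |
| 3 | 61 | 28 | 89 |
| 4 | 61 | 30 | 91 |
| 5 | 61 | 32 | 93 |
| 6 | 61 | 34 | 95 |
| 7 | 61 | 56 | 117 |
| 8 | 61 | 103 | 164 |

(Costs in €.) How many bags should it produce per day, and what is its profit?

x = 0 (shut down); profit = -€61

Tabulate TR − TC: x=0: -61; x=1: -77; x=2: -79; x=3: -77; x=4: -75; x=5: -73; x=6: -71; x=7: -89; x=8: -132.
Profit is highest at x = 0. Equivalently, the lowest AVC in the table is 34/6 ≈ €5.67 at x = 6, and P = €4 falls below it — price never covers variable cost, so the firm shuts down and loses only its fixed cost.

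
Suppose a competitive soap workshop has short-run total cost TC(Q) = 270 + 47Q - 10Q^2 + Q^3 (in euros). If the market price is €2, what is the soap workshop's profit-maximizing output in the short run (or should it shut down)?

Strip out fixed cost: VC = 47Q - 10Q^2 + Q^3. Then AVC = 47 - 10Q + Q^2 and MC = 47 - 20Q + 3Q^2.
AVC hits its minimum where MC = AVC, at Q = 5, giving min AVC = 47 - 10·5 + 5^2 = €22.
Since P = €2 < min AVC = €22, price fails to cover variable cost at any output.
Shutting down limits the loss to fixed cost, €270.

Shut down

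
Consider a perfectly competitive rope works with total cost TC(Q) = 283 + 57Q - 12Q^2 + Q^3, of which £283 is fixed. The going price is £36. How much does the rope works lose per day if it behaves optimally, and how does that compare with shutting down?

Profit = -£185 at Q = 7

AVC = 57 - 12Q + Q^2 has its minimum £21 at Q = 6; price £36 clears that bar, so the firm operates.
MC = 57 - 24Q + 3Q^2. Setting P = MC and taking the root on the rising branch gives Q* = 7.
TR = 36·7 = 252. TC = 283 + 154 = 437. Profit = 252 − 437 = -£185.
Shutting down would mean losing the fixed cost of £283, so operating at a loss of £185 is better by £98.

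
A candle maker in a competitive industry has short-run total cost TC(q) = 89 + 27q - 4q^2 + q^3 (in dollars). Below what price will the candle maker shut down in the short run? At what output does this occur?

The shutdown price is the minimum of AVC. VC = 27q - 4q^2 + q^3, so AVC = 27 - 4q + q^2.
At the minimum of AVC, MC = AVC. MC = 27 - 8q + 3q^2; setting MC = AVC gives 2q^2 - 4q = 0, so q = 2. min AVC = 23.
For P < $23 the firm produces nothing.

$23 per unit, at q = 2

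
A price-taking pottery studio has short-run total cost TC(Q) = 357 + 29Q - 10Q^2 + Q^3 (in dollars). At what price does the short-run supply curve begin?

$4 per unit

The shutdown price is the minimum of AVC. VC = 29Q - 10Q^2 + Q^3, so AVC = 29 - 10Q + Q^2.
dAVC/dQ = -10 + 2Q = 0 gives Q = 5. min AVC = 29 - 10·5 + 5^2 = 4.
For P < $4 the firm produces nothing.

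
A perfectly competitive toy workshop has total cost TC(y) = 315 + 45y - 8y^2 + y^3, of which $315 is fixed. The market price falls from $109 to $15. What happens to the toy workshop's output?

Output falls from 8 to 0 (the firm shuts down)

MC = 45 - 16y + 3y^2; the shutdown threshold is min AVC = $29 (at y = 4).
At P = $109 ≥ min AVC, set P = MC on the rising branch: y = 8.
At P = $15 < min AVC = $29, price no longer covers variable cost at any output, so the firm shuts down: y = 0.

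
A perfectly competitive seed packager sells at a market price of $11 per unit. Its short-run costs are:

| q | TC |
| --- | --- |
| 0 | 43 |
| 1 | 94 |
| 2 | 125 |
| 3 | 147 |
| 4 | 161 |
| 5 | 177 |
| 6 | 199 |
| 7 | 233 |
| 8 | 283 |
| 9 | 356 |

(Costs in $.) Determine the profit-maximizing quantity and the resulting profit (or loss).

q = 0 (shut down); profit = -$43

Profit at each row (π = 11q − TC): q=0: -43; q=1: -83; q=2: -103; q=3: -114; q=4: -117; q=5: -122; q=6: -133; q=7: -156; q=8: -195; q=9: -257.
Profit is highest at q = 0. Equivalently, the lowest AVC in the table is 156/6 ≈ $26 at q = 6, and P = $11 falls below it — price never covers variable cost, so the firm shuts down and loses only its fixed cost.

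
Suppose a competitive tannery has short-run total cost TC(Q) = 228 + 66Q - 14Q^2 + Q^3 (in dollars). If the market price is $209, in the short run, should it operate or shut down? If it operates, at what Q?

From TC, MC = TC'(Q) = 66 - 28Q + 3Q^2 and AVC = VC/Q = 66 - 14Q + Q^2.
AVC hits its minimum where MC = AVC, at Q = 7, giving min AVC = 66 - 14·7 + 7^2 = $17.
Since P = $209 ≥ min AVC = $17, price covers variable cost and the firm should produce.
Solving P = MC: -143 - 28Q + 3Q^2 = 0 ⇒ Q = -11/3 or 13. On the upward-sloping branch, Q* = 13.
Check: AVC at Q = 13 is $53 ≤ P, so revenue covers variable cost.
Profit = P·Q − TC = 209·13 − 917 = $1800.

Produce at Q = 13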